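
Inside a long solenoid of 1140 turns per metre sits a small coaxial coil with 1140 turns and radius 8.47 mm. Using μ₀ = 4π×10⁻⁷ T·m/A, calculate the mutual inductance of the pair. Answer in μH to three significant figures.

M ≈ 368 μH

The outer solenoid produces a uniform field B₁ = μ₀n₁I₁ across the inner coil,
so the flux linkage is N₂Φ = N₂B₁A₂ = μ₀n₁N₂A₂·I₁, giving M = μ₀n₁N₂A₂.
A₂ = πr² = π(8.470×10^-3 m)² = 2.254×10^-4 m².
M = (4π×10⁻⁷)(1140)(1140)(2.254×10^-4) = 3.681×10^-4 H.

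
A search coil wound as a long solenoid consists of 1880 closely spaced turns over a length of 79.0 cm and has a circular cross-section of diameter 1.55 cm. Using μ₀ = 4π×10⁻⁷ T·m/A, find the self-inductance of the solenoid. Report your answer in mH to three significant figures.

A = π(d/2)² = π(7.750×10^-3 m)² = 1.887×10^-4 m².
For a long solenoid, L = μ₀N²A/ℓ.
L = (4π×10⁻⁷)(1880)²(1.887×10^-4)/(0.79 m) = 1.061×10^-3 H.

L ≈ 1.06 mH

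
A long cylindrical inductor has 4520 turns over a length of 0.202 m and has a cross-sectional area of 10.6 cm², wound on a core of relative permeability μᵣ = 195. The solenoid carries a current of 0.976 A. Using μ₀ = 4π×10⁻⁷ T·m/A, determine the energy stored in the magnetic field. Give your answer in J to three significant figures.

U ≈ 12.5 J

A = 10.6 cm² = 1.060×10^-3 m².
L = μ₀μᵣN²A/ℓ = (4π×10⁻⁷)(195)(4520)²(1.060×10^-3)/(0.202) = 26.27 H.
U = ½LI² = ½(26.27)(0.976)² = 12.51 J.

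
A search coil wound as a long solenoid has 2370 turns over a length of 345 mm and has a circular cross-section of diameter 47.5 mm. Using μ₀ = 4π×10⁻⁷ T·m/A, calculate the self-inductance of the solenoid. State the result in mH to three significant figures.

L ≈ 36.3 mH

A = π(d/2)² = π(2.375×10^-2 m)² = 1.772×10^-3 m².
For a long solenoid, L = μ₀N²A/ℓ.
L = (4π×10⁻⁷)(2370)²(1.772×10^-3)/(0.345 m) = 3.625×10^-2 H.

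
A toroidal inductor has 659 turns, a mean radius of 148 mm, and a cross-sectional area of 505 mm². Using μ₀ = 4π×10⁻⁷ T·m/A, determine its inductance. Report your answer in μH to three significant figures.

For a thin toroid, L = μ₀N²A/(2πR).
L = (4π×10⁻⁷)(659)²(5.050×10^-4) / (2π×0.148 m) = 2.964×10^-4 H.

L ≈ 296 μH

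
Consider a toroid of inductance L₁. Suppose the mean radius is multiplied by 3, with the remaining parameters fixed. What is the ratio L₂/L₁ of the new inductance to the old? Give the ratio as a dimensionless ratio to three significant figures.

L₂/L₁ = 0.333

For a toroid, L ∝ μᵣN²A/R.
L₂/L₁ = (3)^-1 = 0.333.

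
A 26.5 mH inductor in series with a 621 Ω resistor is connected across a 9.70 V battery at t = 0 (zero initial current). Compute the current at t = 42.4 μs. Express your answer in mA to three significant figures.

τ = L/R = 2.650×10^-2/621 = 4.267×10^-5 s; final current I_∞ = ε/R = 9.70/621 = 1.562×10^-2 A.
I(t) = I_∞(1 − e^(−t/τ)) with t/τ = 0.994.
I = (1.562×10^-2)(1 − e^(−0.994)) = 9.837×10^-3 A.

I ≈ 9.84 mA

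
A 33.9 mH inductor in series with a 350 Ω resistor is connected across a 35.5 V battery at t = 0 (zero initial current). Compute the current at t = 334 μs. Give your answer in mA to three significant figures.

τ = L/R = 3.390×10^-2/350 = 9.686×10^-5 s; final current I_∞ = ε/R = 35.5/350 = 0.1014 A.
I(t) = I_∞(1 − e^(−t/τ)) with t/τ = 3.448.
I = (0.1014)(1 − e^(−3.448)) = 9.820×10^-2 A.

I ≈ 98.2 mA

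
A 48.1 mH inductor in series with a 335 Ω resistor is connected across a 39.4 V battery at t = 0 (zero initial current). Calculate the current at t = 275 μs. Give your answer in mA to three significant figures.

τ = L/R = 4.810×10^-2/335 = 1.436×10^-4 s; final current I_∞ = ε/R = 39.4/335 = 0.1176 A.
I(t) = I_∞(1 − e^(−t/τ)) with t/τ = 1.915.
I = (0.1176)(1 − e^(−1.915)) = 0.1003 A.

I ≈ 100 mA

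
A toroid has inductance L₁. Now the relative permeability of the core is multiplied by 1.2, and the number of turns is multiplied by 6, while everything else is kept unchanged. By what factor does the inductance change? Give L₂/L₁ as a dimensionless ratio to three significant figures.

L₂/L₁ = 43.2

For a toroid, L ∝ μᵣN²A/R.
L₂/L₁ = (1.2) × (6)^2 = 43.2.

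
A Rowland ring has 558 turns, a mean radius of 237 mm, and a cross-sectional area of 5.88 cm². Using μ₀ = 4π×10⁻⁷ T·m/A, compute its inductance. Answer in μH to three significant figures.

L ≈ 154 μH

For a thin toroid, L = μ₀N²A/(2πR).
L = (4π×10⁻⁷)(558)²(5.880×10^-4) / (2π×0.237 m) = 1.544996×10^-4 H.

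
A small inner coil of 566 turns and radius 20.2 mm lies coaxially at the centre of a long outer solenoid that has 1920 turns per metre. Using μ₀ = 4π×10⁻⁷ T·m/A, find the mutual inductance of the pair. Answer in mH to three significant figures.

The outer solenoid produces a uniform field B₁ = μ₀n₁I₁ across the inner coil,
so the flux linkage is N₂Φ = N₂B₁A₂ = μ₀n₁N₂A₂·I₁, giving M = μ₀n₁N₂A₂.
A₂ = πr² = π(2.020×10^-2 m)² = 1.282×10^-3 m².
M = (4π×10⁻⁷)(1920)(566)(1.282×10^-3) = 1.751×10^-3 H.

M ≈ 1.75 mH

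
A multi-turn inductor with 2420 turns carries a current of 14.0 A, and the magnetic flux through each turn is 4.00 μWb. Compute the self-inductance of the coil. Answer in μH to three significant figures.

Self-inductance is defined by L = NΦ_B/I (flux linkage over current).
L = (2420)(4.000×10^-6 Wb)/(14.0 A) = 6.914×10^-4 H.

L ≈ 691 μH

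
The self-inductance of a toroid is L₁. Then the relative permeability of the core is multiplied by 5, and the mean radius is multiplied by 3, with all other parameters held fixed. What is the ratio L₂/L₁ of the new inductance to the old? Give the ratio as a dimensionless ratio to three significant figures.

L₂/L₁ = 1.67

For a toroid, L ∝ μᵣN²A/R.
L₂/L₁ = (5) × (3)^-1 = 1.67.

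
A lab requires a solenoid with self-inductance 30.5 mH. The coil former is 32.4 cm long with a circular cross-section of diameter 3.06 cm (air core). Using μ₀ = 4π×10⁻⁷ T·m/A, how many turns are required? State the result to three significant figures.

A = π(d/2)² = π(1.530×10^-2 m)² = 7.354×10^-4 m².
From L = μ₀N²A/ℓ, N = √(Lℓ / (μ₀A)).
N = √[(3.050×10^-2)(0.324) / ((4π×10⁻⁷)×7.354×10^-4)] = √(1.069×10^7) ≈ 3270.0.

N ≈ 3270 turns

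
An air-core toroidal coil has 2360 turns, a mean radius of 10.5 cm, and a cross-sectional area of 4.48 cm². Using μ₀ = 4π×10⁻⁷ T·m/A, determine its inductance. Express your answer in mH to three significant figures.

For a thin toroid, L = μ₀N²A/(2πR).
L = (4π×10⁻⁷)(2360)²(4.480×10^-4) / (2π×0.105 m) = 4.753×10^-3 H.

L ≈ 4.75 mH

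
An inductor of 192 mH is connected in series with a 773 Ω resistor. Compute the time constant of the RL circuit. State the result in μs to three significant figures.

τ = L/R = (0.192 H)/(773 Ω) = 2.484×10^-4 s.

τ ≈ 248 μs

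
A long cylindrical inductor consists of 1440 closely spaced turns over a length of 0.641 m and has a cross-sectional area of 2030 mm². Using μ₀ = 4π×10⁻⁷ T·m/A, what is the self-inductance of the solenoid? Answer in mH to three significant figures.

A = 2030 mm² = 2.030×10^-3 m².
For a long solenoid, L = μ₀N²A/ℓ.
L = (4π×10⁻⁷)(1440)²(2.030×10^-3)/(0.641 m) = 8.252×10^-3 H.

L ≈ 8.25 mH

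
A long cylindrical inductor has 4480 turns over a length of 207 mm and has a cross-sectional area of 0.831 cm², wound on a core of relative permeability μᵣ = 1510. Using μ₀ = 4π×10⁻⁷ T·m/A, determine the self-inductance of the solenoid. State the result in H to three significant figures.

A = 0.831 cm² = 8.310×10^-5 m².
For a long solenoid, L = μ₀μᵣN²A/ℓ.
L = (4π×10⁻⁷)(1510)(4480)²(8.310×10^-5)/(0.207 m) = 15.29 H.

L ≈ 15.3 H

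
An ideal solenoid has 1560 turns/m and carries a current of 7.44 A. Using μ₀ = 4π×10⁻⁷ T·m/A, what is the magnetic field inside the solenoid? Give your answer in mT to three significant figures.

Inside a long solenoid, B = μ₀nI.
B = (4π×10⁻⁷)(1.560×10^3 m⁻¹)(7.44 A) = 1.459×10^-2 T.

B ≈ 14.6 mT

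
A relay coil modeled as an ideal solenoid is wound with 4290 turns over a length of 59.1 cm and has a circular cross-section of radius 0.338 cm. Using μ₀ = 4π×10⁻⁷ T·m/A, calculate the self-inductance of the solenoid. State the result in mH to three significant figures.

A = πr² = π(3.380×10^-3 m)² = 3.589×10^-5 m².
For a long solenoid, L = μ₀N²A/ℓ.
L = (4π×10⁻⁷)(4290)²(3.589×10^-5)/(0.591 m) = 1.404×10^-3 H.

L ≈ 1.40 mH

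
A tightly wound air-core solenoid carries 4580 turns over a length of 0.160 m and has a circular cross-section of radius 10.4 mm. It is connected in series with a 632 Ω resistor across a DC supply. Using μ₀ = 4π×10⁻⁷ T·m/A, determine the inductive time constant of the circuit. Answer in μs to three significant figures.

A = πr² = π(1.040×10^-2 m)² = 3.398×10^-4 m².
L = μ₀N²A/ℓ = (4π×10⁻⁷)(4580)²(3.398×10^-4)/(0.16) = 5.598×10^-2 H.
τ = L/R = (5.598×10^-2)/(632) = 8.858×10^-5 s.

τ ≈ 88.6 μs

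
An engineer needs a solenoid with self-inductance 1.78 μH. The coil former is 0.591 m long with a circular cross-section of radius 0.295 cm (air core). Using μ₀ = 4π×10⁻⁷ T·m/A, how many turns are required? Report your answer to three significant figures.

A = πr² = π(2.950×10^-3 m)² = 2.734×10^-5 m².
From L = μ₀N²A/ℓ, N = √(Lℓ / (μ₀A)).
N = √[(1.780×10^-6)(0.591) / ((4π×10⁻⁷)×2.734×10^-5)] = √(3.062×10^4) ≈ 175.0.

N ≈ 175 turns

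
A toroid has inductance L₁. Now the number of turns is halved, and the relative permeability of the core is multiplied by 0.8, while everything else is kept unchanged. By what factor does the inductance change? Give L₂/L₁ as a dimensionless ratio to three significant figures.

L₂/L₁ = 0.200

For a toroid, L ∝ μᵣN²A/R.
L₂/L₁ = (0.5)^2 × (0.8) = 0.200.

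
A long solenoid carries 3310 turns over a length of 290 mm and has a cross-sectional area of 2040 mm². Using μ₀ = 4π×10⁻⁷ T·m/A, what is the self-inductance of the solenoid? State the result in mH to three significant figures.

L ≈ 96.8 mH

A = 2040 mm² = 2.040×10^-3 m².
For a long solenoid, L = μ₀N²A/ℓ.
L = (4π×10⁻⁷)(3310)²(2.040×10^-3)/(0.29 m) = 9.68496×10^-2 H.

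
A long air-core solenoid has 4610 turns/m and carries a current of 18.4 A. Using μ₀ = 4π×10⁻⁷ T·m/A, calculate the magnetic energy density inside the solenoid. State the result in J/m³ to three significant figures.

B = μ₀nI = (4π×10⁻⁷)(4.610×10^3)(18.4) = 0.1066 T.
u = B²/(2μ₀) = (0.1066)²/(2×4π×10⁻⁷) = 4.521×10^3 J/m³.

u ≈ 4520 J/m³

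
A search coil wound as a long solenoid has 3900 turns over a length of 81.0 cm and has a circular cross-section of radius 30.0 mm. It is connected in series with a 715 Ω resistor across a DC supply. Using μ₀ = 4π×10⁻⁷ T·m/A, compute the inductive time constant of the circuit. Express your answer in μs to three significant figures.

A = πr² = π(3.000×10^-2 m)² = 2.827×10^-3 m².
L = μ₀N²A/ℓ = (4π×10⁻⁷)(3900)²(2.827×10^-3)/(0.81) = 6.672×10^-2 H.
τ = L/R = (6.672×10^-2)/(715) = 9.331×10^-5 s.

τ ≈ 93.3 μs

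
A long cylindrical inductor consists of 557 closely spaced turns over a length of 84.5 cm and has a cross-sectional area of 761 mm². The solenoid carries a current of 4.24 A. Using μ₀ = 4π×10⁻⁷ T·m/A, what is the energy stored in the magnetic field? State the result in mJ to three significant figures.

A = 761 mm² = 7.610×10^-4 m².
L = μ₀N²A/ℓ = (4π×10⁻⁷)(557)²(7.610×10^-4)/(0.845) = 3.511×10^-4 H.
U = ½LI² = ½(3.511×10^-4)(4.24)² = 3.156×10^-3 J.

U ≈ 3.16 mJ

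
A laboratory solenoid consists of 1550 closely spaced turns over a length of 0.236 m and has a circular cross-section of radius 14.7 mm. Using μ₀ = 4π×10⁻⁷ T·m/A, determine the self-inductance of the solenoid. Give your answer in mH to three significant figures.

L ≈ 8.68 mH

A = πr² = π(1.470×10^-2 m)² = 6.789×10^-4 m².
For a long solenoid, L = μ₀N²A/ℓ.
L = (4π×10⁻⁷)(1550)²(6.789×10^-4)/(0.236 m) = 8.6845×10^-3 H.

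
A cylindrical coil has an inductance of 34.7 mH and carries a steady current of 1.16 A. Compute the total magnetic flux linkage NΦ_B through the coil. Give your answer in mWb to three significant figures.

NΦ_B ≈ 40.3 mWb

From L = NΦ_B/I, the flux linkage is NΦ_B = LI.
NΦ_B = (3.470×10^-2 H)(1.16 A) = 4.025×10^-2 Wb.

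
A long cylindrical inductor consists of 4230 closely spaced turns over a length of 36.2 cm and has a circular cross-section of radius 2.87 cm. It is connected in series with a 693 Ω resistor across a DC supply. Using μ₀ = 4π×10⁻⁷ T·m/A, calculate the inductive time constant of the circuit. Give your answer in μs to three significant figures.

τ ≈ 232 μs

A = πr² = π(2.870×10^-2 m)² = 2.588×10^-3 m².
L = μ₀N²A/ℓ = (4π×10⁻⁷)(4230)²(2.588×10^-3)/(0.362) = 0.1607 H.
τ = L/R = (0.1607)/(693) = 2.319×10^-4 s.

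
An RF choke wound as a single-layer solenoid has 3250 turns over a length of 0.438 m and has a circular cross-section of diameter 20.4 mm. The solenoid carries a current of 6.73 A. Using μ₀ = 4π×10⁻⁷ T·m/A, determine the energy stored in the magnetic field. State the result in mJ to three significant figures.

U ≈ 224 mJ

A = π(d/2)² = π(1.020×10^-2 m)² = 3.269×10^-4 m².
L = μ₀N²A/ℓ = (4π×10⁻⁷)(3250)²(3.269×10^-4)/(0.438) = 9.90496×10^-3 H.
U = ½LI² = ½(9.90496×10^-3)(6.73)² = 0.2243 J.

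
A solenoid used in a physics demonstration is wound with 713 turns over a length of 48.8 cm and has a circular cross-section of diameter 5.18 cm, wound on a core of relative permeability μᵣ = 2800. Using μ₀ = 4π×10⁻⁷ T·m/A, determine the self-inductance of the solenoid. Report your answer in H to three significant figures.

A = π(d/2)² = π(2.590×10^-2 m)² = 2.107×10^-3 m².
For a long solenoid, L = μ₀μᵣN²A/ℓ.
L = (4π×10⁻⁷)(2800)(713)²(2.107×10^-3)/(0.488 m) = 7.7246 H.

L ≈ 7.72 H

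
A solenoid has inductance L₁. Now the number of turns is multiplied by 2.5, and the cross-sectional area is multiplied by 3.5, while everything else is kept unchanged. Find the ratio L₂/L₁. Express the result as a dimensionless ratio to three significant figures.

For a solenoid, L ∝ μᵣN²A/ℓ.
L₂/L₁ = (2.5)^2 × (3.5) = 21.9.

L₂/L₁ = 21.9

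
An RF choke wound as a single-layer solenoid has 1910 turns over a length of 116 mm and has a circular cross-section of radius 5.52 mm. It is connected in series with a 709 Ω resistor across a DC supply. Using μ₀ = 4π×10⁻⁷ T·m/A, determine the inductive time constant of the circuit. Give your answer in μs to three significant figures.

A = πr² = π(5.520×10^-3 m)² = 9.573×10^-5 m².
L = μ₀N²A/ℓ = (4π×10⁻⁷)(1910)²(9.573×10^-5)/(0.116) = 3.783×10^-3 H.
τ = L/R = (3.783×10^-3)/(709) = 5.336×10^-6 s.

τ ≈ 5.34 μs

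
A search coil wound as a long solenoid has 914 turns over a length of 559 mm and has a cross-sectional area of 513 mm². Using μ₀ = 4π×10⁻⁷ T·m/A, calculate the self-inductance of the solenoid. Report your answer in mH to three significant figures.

A = 513 mm² = 5.130×10^-4 m².
For a long solenoid, L = μ₀N²A/ℓ.
L = (4π×10⁻⁷)(914)²(5.130×10^-4)/(0.559 m) = 9.634×10^-4 H.

L ≈ 0.963 mH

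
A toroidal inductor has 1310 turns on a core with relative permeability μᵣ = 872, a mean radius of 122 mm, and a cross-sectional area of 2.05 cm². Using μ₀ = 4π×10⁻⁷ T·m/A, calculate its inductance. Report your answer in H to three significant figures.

L ≈ 0.503 H

For a thin toroid, L = μ₀μᵣN²A/(2πR).
L = (4π×10⁻⁷)(872)(1310)²(2.050×10^-4) / (2π×0.122 m) = 0.5029 H.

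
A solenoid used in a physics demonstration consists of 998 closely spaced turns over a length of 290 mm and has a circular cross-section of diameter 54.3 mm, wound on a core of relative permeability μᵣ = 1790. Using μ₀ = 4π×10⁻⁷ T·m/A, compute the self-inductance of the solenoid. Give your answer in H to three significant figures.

A = π(d/2)² = π(2.715×10^-2 m)² = 2.316×10^-3 m².
For a long solenoid, L = μ₀μᵣN²A/ℓ.
L = (4π×10⁻⁷)(1790)(998)²(2.316×10^-3)/(0.29 m) = 17.89 H.

L ≈ 17.9 H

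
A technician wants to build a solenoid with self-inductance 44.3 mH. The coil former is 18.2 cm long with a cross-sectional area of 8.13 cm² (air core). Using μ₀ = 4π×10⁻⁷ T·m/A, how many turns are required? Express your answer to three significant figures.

N ≈ 2810 turns

A = 8.13 cm² = 8.130×10^-4 m².
From L = μ₀N²A/ℓ, N = √(Lℓ / (μ₀A)).
N = √[(4.430×10^-2)(0.182) / ((4π×10⁻⁷)×8.130×10^-4)] = √(7.892×10^6) ≈ 2809.2.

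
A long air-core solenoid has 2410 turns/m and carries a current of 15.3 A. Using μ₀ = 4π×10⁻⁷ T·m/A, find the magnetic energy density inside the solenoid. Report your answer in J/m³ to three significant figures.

B = μ₀nI = (4π×10⁻⁷)(2.410×10^3)(15.3) = 4.634×10^-2 T.
u = B²/(2μ₀) = (4.634×10^-2)²/(2×4π×10⁻⁷) = 854.3 J/m³.

u ≈ 854 J/m³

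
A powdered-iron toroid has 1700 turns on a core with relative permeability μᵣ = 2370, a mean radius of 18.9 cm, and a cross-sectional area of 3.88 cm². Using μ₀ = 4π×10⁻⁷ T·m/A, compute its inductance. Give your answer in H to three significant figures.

For a thin toroid, L = μ₀μᵣN²A/(2πR).
L = (4π×10⁻⁷)(2370)(1700)²(3.880×10^-4) / (2π×0.189 m) = 2.812 H.

L ≈ 2.81 H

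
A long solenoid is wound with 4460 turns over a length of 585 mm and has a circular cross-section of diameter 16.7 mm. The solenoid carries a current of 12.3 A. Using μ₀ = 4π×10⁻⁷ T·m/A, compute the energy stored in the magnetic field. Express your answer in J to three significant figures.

U ≈ 0.708 J

A = π(d/2)² = π(8.350×10^-3 m)² = 2.190×10^-4 m².
L = μ₀N²A/ℓ = (4π×10⁻⁷)(4460)²(2.190×10^-4)/(0.585) = 9.359×10^-3 H.
U = ½LI² = ½(9.359×10^-3)(12.3)² = 0.708 J.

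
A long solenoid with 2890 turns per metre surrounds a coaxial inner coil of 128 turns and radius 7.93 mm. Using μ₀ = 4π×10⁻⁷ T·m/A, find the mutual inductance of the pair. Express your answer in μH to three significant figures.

The outer solenoid produces a uniform field B₁ = μ₀n₁I₁ across the inner coil,
so the flux linkage is N₂Φ = N₂B₁A₂ = μ₀n₁N₂A₂·I₁, giving M = μ₀n₁N₂A₂.
A₂ = πr² = π(7.930×10^-3 m)² = 1.976×10^-4 m².
M = (4π×10⁻⁷)(2890)(128)(1.976×10^-4) = 9.184×10^-5 H.

M ≈ 91.8 μH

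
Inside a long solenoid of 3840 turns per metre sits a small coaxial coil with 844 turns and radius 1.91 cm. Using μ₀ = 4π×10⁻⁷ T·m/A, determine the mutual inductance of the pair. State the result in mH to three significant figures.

M ≈ 4.67 mH

The outer solenoid produces a uniform field B₁ = μ₀n₁I₁ across the inner coil,
so the flux linkage is N₂Φ = N₂B₁A₂ = μ₀n₁N₂A₂·I₁, giving M = μ₀n₁N₂A₂.
A₂ = πr² = π(1.910×10^-2 m)² = 1.146×10^-3 m².
M = (4π×10⁻⁷)(3840)(844)(1.146×10^-3) = 4.668×10^-3 H.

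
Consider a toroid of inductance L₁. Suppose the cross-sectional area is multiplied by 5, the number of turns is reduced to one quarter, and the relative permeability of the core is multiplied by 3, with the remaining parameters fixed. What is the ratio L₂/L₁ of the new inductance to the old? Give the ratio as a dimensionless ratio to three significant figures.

L₂/L₁ = 0.938

For a toroid, L ∝ μᵣN²A/R.
L₂/L₁ = (5) × (0.25)^2 × (3) = 0.938.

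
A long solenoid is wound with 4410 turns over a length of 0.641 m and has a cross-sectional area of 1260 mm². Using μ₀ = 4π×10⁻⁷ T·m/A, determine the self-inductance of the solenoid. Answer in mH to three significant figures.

L ≈ 48.0 mH

A = 1260 mm² = 1.260×10^-3 m².
For a long solenoid, L = μ₀N²A/ℓ.
L = (4π×10⁻⁷)(4410)²(1.260×10^-3)/(0.641 m) = 4.804×10^-2 H.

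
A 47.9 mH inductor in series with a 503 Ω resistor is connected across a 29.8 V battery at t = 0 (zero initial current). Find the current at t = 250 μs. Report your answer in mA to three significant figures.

I ≈ 55.0 mA

τ = L/R = 4.790×10^-2/503 = 9.523×10^-5 s; final current I_∞ = ε/R = 29.8/503 = 5.924×10^-2 A.
I(t) = I_∞(1 − e^(−t/τ)) with t/τ = 2.625.
I = (5.924×10^-2)(1 − e^(−2.625)) = 5.495×10^-2 A.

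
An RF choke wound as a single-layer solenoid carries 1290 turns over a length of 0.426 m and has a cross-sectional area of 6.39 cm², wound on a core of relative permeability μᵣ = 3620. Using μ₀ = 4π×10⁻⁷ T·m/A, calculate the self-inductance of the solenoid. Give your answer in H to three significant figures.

L ≈ 11.4 H

A = 6.39 cm² = 6.390×10^-4 m².
For a long solenoid, L = μ₀μᵣN²A/ℓ.
L = (4π×10⁻⁷)(3620)(1290)²(6.390×10^-4)/(0.426 m) = 11.36 H.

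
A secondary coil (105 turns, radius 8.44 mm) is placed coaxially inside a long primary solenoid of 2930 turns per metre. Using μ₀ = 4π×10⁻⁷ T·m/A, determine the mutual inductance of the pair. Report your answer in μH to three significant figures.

The outer solenoid produces a uniform field B₁ = μ₀n₁I₁ across the inner coil,
so the flux linkage is N₂Φ = N₂B₁A₂ = μ₀n₁N₂A₂·I₁, giving M = μ₀n₁N₂A₂.
A₂ = πr² = π(8.440×10^-3 m)² = 2.238×10^-4 m².
M = (4π×10⁻⁷)(2930)(105)(2.238×10^-4) = 8.652×10^-5 H.

M ≈ 86.5 μH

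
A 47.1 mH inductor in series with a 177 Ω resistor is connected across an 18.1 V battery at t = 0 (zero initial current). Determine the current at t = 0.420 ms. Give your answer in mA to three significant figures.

τ = L/R = 4.710×10^-2/177 = 2.661×10^-4 s; final current I_∞ = ε/R = 18.1/177 = 0.1023 A.
I(t) = I_∞(1 − e^(−t/τ)) with t/τ = 1.578.
I = (0.1023)(1 − e^(−1.578)) = 8.116×10^-2 A.

I ≈ 81.2 mA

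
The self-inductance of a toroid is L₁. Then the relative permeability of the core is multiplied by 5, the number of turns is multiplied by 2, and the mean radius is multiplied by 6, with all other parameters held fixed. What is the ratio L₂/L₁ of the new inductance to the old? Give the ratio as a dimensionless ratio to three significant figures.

L₂/L₁ = 3.33

For a toroid, L ∝ μᵣN²A/R.
L₂/L₁ = (5) × (2)^2 × (6)^-1 = 3.33.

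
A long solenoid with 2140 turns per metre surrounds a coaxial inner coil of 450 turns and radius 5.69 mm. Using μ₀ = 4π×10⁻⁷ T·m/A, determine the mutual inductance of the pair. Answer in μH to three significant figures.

M ≈ 123 μH

The outer solenoid produces a uniform field B₁ = μ₀n₁I₁ across the inner coil,
so the flux linkage is N₂Φ = N₂B₁A₂ = μ₀n₁N₂A₂·I₁, giving M = μ₀n₁N₂A₂.
A₂ = πr² = π(5.690×10^-3 m)² = 1.017×10^-4 m².
M = (4π×10⁻⁷)(2140)(450)(1.017×10^-4) = 1.231×10^-4 H.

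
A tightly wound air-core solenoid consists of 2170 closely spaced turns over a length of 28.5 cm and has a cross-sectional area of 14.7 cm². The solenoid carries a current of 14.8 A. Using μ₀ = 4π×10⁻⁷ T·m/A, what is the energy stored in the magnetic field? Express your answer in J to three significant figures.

U ≈ 3.34 J

A = 14.7 cm² = 1.470×10^-3 m².
L = μ₀N²A/ℓ = (4π×10⁻⁷)(2170)²(1.470×10^-3)/(0.285) = 3.052×10^-2 H.
U = ½LI² = ½(3.052×10^-2)(14.8)² = 3.343 J.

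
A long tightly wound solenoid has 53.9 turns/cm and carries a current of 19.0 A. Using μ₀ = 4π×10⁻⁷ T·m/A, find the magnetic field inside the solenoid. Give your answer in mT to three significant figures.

Inside a long solenoid, B = μ₀nI.
B = (4π×10⁻⁷)(5.390×10^3 m⁻¹)(19.0 A) = 0.1287 T.

B ≈ 129 mT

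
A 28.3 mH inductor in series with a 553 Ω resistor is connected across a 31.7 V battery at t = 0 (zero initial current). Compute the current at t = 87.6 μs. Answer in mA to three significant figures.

I ≈ 47.0 mA

τ = L/R = 2.830×10^-2/553 = 5.118×10^-5 s; final current I_∞ = ε/R = 31.7/553 = 5.732×10^-2 A.
I(t) = I_∞(1 − e^(−t/τ)) with t/τ = 1.712.
I = (5.732×10^-2)(1 − e^(−1.712)) = 4.697×10^-2 A.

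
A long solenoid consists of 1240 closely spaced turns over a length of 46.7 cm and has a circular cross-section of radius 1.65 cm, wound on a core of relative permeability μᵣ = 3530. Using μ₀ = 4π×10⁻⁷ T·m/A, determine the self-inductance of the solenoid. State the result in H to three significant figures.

A = πr² = π(1.650×10^-2 m)² = 8.553×10^-4 m².
For a long solenoid, L = μ₀μᵣN²A/ℓ.
L = (4π×10⁻⁷)(3530)(1240)²(8.553×10^-4)/(0.467 m) = 12.49 H.

L ≈ 12.5 H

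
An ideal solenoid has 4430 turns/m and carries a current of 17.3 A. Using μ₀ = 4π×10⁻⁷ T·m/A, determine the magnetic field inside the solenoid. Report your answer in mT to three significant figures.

Inside a long solenoid, B = μ₀nI.
B = (4π×10⁻⁷)(4.430×10^3 m⁻¹)(17.3 A) = 9.631×10^-2 T.

B ≈ 96.3 mT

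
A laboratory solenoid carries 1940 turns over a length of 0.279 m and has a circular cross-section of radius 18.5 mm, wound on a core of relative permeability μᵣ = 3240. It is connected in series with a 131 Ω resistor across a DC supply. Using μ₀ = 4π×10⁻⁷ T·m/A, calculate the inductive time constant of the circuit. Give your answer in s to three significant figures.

A = πr² = π(1.850×10^-2 m)² = 1.075×10^-3 m².
L = μ₀μᵣN²A/ℓ = (4π×10⁻⁷)(3240)(1940)²(1.075×10^-3)/(0.279) = 59.05 H.
τ = L/R = (59.05)/(131) = 0.4508 s.

τ ≈ 0.451 s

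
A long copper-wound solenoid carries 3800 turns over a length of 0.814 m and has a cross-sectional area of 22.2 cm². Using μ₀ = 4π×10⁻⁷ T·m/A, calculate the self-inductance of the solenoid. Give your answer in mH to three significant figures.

L ≈ 49.5 mH

A = 22.2 cm² = 2.220×10^-3 m².
For a long solenoid, L = μ₀N²A/ℓ.
L = (4π×10⁻⁷)(3800)²(2.220×10^-3)/(0.814 m) = 4.949×10^-2 H.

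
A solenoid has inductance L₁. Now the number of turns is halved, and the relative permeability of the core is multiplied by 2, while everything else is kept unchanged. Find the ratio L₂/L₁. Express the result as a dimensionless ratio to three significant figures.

For a solenoid, L ∝ μᵣN²A/ℓ.
L₂/L₁ = (0.5)^2 × (2) = 0.500.

L₂/L₁ = 0.500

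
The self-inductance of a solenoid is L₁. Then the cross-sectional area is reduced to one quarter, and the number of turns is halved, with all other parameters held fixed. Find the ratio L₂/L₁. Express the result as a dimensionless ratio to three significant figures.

L₂/L₁ = 0.0625

For a solenoid, L ∝ μᵣN²A/ℓ.
L₂/L₁ = (0.25) × (0.5)^2 = 0.0625.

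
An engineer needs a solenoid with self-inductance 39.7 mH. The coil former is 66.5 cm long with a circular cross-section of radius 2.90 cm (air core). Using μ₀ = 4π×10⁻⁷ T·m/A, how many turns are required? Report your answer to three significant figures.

A = πr² = π(2.900×10^-2 m)² = 2.642×10^-3 m².
From L = μ₀N²A/ℓ, N = √(Lℓ / (μ₀A)).
N = √[(3.970×10^-2)(0.665) / ((4π×10⁻⁷)×2.642×10^-3)] = √(7.952×10^6) ≈ 2819.9.

N ≈ 2820 turns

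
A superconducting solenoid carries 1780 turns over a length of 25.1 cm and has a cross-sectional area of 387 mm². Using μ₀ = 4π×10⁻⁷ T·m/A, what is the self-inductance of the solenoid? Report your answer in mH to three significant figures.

A = 387 mm² = 3.870×10^-4 m².
For a long solenoid, L = μ₀N²A/ℓ.
L = (4π×10⁻⁷)(1780)²(3.870×10^-4)/(0.251 m) = 6.139×10^-3 H.

L ≈ 6.14 mH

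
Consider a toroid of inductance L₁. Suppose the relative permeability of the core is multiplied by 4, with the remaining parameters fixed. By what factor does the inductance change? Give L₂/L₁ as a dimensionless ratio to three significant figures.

L₂/L₁ = 4.00

For a toroid, L ∝ μᵣN²A/R.
L₂/L₁ = (4) = 4.00.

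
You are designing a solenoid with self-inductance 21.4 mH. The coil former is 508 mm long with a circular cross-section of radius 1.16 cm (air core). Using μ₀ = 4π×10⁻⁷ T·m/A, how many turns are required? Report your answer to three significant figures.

A = πr² = π(1.160×10^-2 m)² = 4.227×10^-4 m².
From L = μ₀N²A/ℓ, N = √(Lℓ / (μ₀A)).
N = √[(2.140×10^-2)(0.508) / ((4π×10⁻⁷)×4.227×10^-4)] = √(2.046×10^7) ≈ 4523.8.

N ≈ 4520 turns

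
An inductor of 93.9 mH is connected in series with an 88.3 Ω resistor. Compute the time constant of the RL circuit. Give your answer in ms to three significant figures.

τ ≈ 1.06 ms

τ = L/R = (9.390×10^-2 H)/(88.3 Ω) = 1.063×10^-3 s.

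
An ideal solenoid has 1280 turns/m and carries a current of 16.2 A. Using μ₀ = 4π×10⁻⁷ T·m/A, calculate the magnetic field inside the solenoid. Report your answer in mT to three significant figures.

B ≈ 26.1 mT

Inside a long solenoid, B = μ₀nI.
B = (4π×10⁻⁷)(1.280×10^3 m⁻¹)(16.2 A) = 2.606×10^-2 T.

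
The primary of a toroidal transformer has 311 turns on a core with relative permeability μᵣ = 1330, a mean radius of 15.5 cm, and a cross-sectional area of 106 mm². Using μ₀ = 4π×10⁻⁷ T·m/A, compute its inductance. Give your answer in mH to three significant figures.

L ≈ 17.6 mH

For a thin toroid, L = μ₀μᵣN²A/(2πR).
L = (4π×10⁻⁷)(1330)(311)²(1.060×10^-4) / (2π×0.155 m) = 1.759×10^-2 H.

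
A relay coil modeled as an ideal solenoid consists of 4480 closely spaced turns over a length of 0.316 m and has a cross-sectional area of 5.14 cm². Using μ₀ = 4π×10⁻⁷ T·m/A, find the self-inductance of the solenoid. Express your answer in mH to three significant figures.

A = 5.14 cm² = 5.140×10^-4 m².
For a long solenoid, L = μ₀N²A/ℓ.
L = (4π×10⁻⁷)(4480)²(5.140×10^-4)/(0.316 m) = 4.102×10^-2 H.

L ≈ 41.0 mH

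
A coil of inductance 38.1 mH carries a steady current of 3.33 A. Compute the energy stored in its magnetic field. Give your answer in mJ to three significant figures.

U ≈ 211 mJ

Stored magnetic energy: U = ½LI².
U = ½(3.810×10^-2 H)(3.33 A)² = 0.2112 J.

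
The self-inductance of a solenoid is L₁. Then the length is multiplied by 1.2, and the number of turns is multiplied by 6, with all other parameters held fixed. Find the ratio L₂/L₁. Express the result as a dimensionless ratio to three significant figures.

L₂/L₁ = 30.0

For a solenoid, L ∝ μᵣN²A/ℓ.
L₂/L₁ = (1.2)^-1 × (6)^2 = 30.0.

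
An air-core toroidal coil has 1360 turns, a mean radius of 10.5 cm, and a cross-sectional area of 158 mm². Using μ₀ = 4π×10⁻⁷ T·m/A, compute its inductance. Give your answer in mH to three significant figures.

L ≈ 0.557 mH

For a thin toroid, L = μ₀N²A/(2πR).
L = (4π×10⁻⁷)(1360)²(1.580×10^-4) / (2π×0.105 m) = 5.566×10^-4 H.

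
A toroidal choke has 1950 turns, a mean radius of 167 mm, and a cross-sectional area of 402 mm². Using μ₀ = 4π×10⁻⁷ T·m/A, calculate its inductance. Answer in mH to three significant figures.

For a thin toroid, L = μ₀N²A/(2πR).
L = (4π×10⁻⁷)(1950)²(4.020×10^-4) / (2π×0.167 m) = 1.831×10^-3 H.

L ≈ 1.83 mH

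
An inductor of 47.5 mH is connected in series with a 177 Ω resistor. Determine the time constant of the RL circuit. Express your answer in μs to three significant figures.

τ ≈ 268 μs

τ = L/R = (4.750×10^-2 H)/(177 Ω) = 2.684×10^-4 s.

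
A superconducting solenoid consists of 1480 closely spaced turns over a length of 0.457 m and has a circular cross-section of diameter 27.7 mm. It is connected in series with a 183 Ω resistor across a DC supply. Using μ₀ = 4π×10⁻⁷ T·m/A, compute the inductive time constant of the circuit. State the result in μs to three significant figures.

τ ≈ 19.8 μs

A = π(d/2)² = π(1.385×10^-2 m)² = 6.026×10^-4 m².
L = μ₀N²A/ℓ = (4π×10⁻⁷)(1480)²(6.026×10^-4)/(0.457) = 3.630×10^-3 H.
τ = L/R = (3.630×10^-3)/(183) = 1.983×10^-5 s.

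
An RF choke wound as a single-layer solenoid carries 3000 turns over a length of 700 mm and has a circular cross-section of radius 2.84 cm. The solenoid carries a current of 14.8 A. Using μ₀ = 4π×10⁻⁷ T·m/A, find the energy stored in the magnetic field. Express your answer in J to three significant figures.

U ≈ 4.48 J

A = πr² = π(2.840×10^-2 m)² = 2.534×10^-3 m².
L = μ₀N²A/ℓ = (4π×10⁻⁷)(3000)²(2.534×10^-3)/(0.7) = 4.094×10^-2 H.
U = ½LI² = ½(4.094×10^-2)(14.8)² = 4.484 J.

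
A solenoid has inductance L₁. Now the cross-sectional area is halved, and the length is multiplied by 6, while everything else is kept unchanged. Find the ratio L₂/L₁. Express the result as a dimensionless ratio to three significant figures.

For a solenoid, L ∝ μᵣN²A/ℓ.
L₂/L₁ = (0.5) × (6)^-1 = 0.0833.

L₂/L₁ = 0.0833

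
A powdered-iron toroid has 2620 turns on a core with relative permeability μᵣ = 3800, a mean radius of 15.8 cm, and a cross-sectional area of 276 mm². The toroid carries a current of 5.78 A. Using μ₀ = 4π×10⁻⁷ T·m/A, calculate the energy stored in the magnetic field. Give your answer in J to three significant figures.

U ≈ 152 J

L = μ₀μᵣN²A/(2πR) = (4π×10⁻⁷)(3800)(2620)²(2.760×10^-4)/(2π×0.158) = 9.113 H.
U = ½LI² = ½(9.113)(5.78)² = 152.2 J.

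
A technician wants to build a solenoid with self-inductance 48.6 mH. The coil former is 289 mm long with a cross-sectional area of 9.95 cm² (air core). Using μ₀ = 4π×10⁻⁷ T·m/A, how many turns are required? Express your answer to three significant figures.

A = 9.95 cm² = 9.950×10^-4 m².
From L = μ₀N²A/ℓ, N = √(Lℓ / (μ₀A)).
N = √[(4.860×10^-2)(0.289) / ((4π×10⁻⁷)×9.950×10^-4)] = √(1.123×10^7) ≈ 3351.6.

N ≈ 3350 turns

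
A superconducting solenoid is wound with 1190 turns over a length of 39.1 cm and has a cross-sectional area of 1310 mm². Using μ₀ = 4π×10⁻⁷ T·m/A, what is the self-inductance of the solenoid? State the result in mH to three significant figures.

L ≈ 5.96 mH

A = 1310 mm² = 1.310×10^-3 m².
For a long solenoid, L = μ₀N²A/ℓ.
L = (4π×10⁻⁷)(1190)²(1.310×10^-3)/(0.391 m) = 5.962×10^-3 H.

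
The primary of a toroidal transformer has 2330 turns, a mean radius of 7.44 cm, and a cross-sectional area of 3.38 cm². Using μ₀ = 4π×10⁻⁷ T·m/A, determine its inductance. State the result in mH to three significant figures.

L ≈ 4.93 mH

For a thin toroid, L = μ₀N²A/(2πR).
L = (4π×10⁻⁷)(2330)²(3.380×10^-4) / (2π×7.440×10^-2 m) = 4.933×10^-3 H.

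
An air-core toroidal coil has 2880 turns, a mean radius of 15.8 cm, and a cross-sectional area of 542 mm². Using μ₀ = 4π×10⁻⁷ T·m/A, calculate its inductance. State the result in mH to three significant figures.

L ≈ 5.69 mH

For a thin toroid, L = μ₀N²A/(2πR).
L = (4π×10⁻⁷)(2880)²(5.420×10^-4) / (2π×0.158 m) = 5.691×10^-3 H.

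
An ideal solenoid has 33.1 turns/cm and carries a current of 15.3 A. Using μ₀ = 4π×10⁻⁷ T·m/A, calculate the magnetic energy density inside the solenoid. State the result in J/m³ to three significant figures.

B = μ₀nI = (4π×10⁻⁷)(3.310×10^3)(15.3) = 6.364×10^-2 T.
u = B²/(2μ₀) = (6.364×10^-2)²/(2×4π×10⁻⁷) = 1.611×10^3 J/m³.

u ≈ 1610 J/m³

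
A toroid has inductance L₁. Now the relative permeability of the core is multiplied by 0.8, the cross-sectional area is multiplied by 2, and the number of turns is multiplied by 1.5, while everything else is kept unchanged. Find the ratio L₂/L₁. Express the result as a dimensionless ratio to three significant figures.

L₂/L₁ = 3.60

For a toroid, L ∝ μᵣN²A/R.
L₂/L₁ = (0.8) × (2) × (1.5)^2 = 3.60.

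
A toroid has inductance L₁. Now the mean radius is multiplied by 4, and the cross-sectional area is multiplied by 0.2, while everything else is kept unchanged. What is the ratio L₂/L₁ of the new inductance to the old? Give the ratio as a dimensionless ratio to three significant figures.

L₂/L₁ = 0.0500

For a toroid, L ∝ μᵣN²A/R.
L₂/L₁ = (4)^-1 × (0.2) = 0.0500.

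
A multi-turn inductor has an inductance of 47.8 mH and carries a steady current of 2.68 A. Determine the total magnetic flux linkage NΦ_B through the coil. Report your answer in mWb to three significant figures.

NΦ_B ≈ 128 mWb

From L = NΦ_B/I, the flux linkage is NΦ_B = LI.
NΦ_B = (4.780×10^-2 H)(2.68 A) = 0.1281 Wb.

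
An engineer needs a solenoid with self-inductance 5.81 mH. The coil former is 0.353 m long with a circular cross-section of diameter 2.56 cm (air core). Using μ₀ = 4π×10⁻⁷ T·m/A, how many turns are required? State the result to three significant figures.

N ≈ 1780 turns

A = π(d/2)² = π(1.280×10^-2 m)² = 5.147×10^-4 m².
From L = μ₀N²A/ℓ, N = √(Lℓ / (μ₀A)).
N = √[(5.810×10^-3)(0.353) / ((4π×10⁻⁷)×5.147×10^-4)] = √(3.171×10^6) ≈ 1780.7.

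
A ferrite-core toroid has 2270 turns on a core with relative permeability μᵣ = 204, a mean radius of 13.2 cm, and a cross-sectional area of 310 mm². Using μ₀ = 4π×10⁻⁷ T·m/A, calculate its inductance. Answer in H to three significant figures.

For a thin toroid, L = μ₀μᵣN²A/(2πR).
L = (4π×10⁻⁷)(204)(2270)²(3.100×10^-4) / (2π×0.132 m) = 0.4937 H.

L ≈ 0.494 H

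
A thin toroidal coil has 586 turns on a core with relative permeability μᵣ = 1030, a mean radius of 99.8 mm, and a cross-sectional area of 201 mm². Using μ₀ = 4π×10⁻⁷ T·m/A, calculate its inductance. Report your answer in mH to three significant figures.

L ≈ 142 mH

For a thin toroid, L = μ₀μᵣN²A/(2πR).
L = (4π×10⁻⁷)(1030)(586)²(2.010×10^-4) / (2π×9.980×10^-2 m) = 0.14247 H.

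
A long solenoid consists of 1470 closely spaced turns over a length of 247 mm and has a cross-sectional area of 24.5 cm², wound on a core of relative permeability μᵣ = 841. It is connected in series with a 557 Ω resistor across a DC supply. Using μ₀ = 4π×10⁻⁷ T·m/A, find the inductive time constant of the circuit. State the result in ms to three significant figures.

A = 24.5 cm² = 2.450×10^-3 m².
L = μ₀μᵣN²A/ℓ = (4π×10⁻⁷)(841)(1470)²(2.450×10^-3)/(0.247) = 22.65 H.
τ = L/R = (22.65)/(557) = 4.067×10^-2 s.

τ ≈ 40.7 ms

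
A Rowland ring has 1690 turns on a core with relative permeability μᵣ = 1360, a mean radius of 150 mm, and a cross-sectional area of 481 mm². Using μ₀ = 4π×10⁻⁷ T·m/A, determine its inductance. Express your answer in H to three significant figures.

L ≈ 2.49 H

For a thin toroid, L = μ₀μᵣN²A/(2πR).
L = (4π×10⁻⁷)(1360)(1690)²(4.810×10^-4) / (2π×0.15 m) = 2.491 H.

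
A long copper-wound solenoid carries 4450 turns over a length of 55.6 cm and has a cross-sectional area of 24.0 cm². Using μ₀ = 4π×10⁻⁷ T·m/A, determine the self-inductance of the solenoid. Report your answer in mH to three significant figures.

L ≈ 107 mH

A = 24.0 cm² = 2.400×10^-3 m².
For a long solenoid, L = μ₀N²A/ℓ.
L = (4π×10⁻⁷)(4450)²(2.400×10^-3)/(0.556 m) = 0.1074 H.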